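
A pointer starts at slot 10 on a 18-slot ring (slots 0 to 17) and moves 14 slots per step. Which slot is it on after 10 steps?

6

10·14 = 140.
140 − 7·18 = 14, so 140 ≡ 14 (mod 18).
(10 + 14) mod 18 = 6.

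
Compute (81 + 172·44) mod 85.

84

172·44 = 7568.
7568 = 89·85 + 3, so 7568 mod 85 = 3.
(81 + 3) mod 85 = 84.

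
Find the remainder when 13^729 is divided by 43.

Square-and-reduce mod 43: 13^1≡13, 13^2≡40, 13^4≡9, 13^8≡38, 13^16≡25, 13^32≡23, 13^64≡13, 13^128≡40, 13^256≡9, 13^512≡38.
729 = 1 + 8 + 16 + 64 + 128 + 512, so 13^729 ≡ 13·38·25·13·40·38 ≡ 35 (mod 43).

35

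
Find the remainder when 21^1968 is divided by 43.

21

By repeated squaring mod 43: 21^1≡21, 21^2≡11, 21^4≡35, 21^8≡21, 21^16≡11, 21^32≡35, 21^64≡21, 21^128≡11, 21^256≡35, 21^512≡21, 21^1024≡11.
1968 = 16 + 32 + 128 + 256 + 512 + 1024, so 21^1968 ≡ 11·35·11·35·21·11 ≡ 21 (mod 43).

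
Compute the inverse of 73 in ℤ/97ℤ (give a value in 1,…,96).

73·4 = 292 = 3·97 + 1, so 73⁻¹ ≡ 4 (mod 97).

4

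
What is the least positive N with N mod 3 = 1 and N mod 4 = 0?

x ≡ 1 (mod 3) gives x ∈ {1, 4}.
The first of these with x mod 4 = 0 is 4.

4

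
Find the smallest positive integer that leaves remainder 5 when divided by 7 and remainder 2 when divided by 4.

Since 4·2 ≡ 1 (mod 7), take x = 2 + 4·((5−2)·2 mod 7) = 2 + 4·6 = 26.
Check: 26 mod 7 = 5, 26 mod 4 = 2.

26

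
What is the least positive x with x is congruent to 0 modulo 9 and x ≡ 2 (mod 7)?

9

x ≡ 2 (mod 7) gives x ∈ {2, 9}.
The first of these with x mod 9 = 0 is 9.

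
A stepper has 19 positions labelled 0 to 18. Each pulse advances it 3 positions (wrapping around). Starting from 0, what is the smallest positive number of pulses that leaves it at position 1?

3·13 = 39 = 2·19 + 1, so 3⁻¹ ≡ 13 (mod 19).

13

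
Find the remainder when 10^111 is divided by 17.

12

Square-and-reduce mod 17: 10^1≡10, 10^2≡15, 10^4≡4, 10^8≡16, 10^16≡1, 10^32≡1, 10^64≡1.
Since 111 = 1 + 2 + 4 + 8 + 32 + 64 in binary, 10^111 ≡ 10·15·4·16·1·1 ≡ 12 (mod 17).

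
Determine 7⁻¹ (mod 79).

79 = 11·7 + 2
7 = 3·2 + 1
2 = 2·1 + 0
Back-substituting gives 7·34 ≡ 1 (mod 79).

34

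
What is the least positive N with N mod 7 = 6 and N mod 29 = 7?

181

x ≡ 6 (mod 7) gives x ∈ {6, 13, 20, 27, 34, 41, 48, 55, …}.
The first of these with x mod 29 = 7 is 181.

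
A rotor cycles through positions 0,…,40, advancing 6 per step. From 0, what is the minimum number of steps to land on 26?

18

6⁻¹ ≡ 7 (mod 41) because 6·7 = 42 = 1·41 + 1.
Multiplying both sides by 7: x ≡ 7·26 = 182 ≡ 18 (mod 41).
Check: 6·18 = 108 = 2·41 + 26.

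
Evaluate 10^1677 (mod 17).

11

Square-and-reduce mod 17: 10^1≡10, 10^2≡15, 10^4≡4, 10^8≡16, 10^16≡1, 10^32≡1, 10^64≡1, 10^128≡1, 10^256≡1, 10^512≡1, 10^1024≡1.
Since 1677 = 1 + 4 + 8 + 128 + 512 + 1024 in binary, 10^1677 ≡ 10·4·16·1·1·1 ≡ 11 (mod 17).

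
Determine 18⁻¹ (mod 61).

17

18·17 = 306 = 5·61 + 1, so 18⁻¹ ≡ 17 (mod 61).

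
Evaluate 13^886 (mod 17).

16

Square-and-reduce mod 17: 13^1≡13, 13^2≡16, 13^4≡1, 13^8≡1, 13^16≡1, 13^32≡1, 13^64≡1, 13^128≡1, 13^256≡1, 13^512≡1.
Since 886 = 2 + 4 + 16 + 32 + 64 + 256 + 512 in binary, 13^886 ≡ 16·1·1·1·1·1·1 ≡ 16 (mod 17).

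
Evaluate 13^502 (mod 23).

9

Square-and-reduce mod 23: 13^1≡13, 13^2≡8, 13^4≡18, 13^8≡2, 13^16≡4, 13^32≡16, 13^64≡3, 13^128≡9, 13^256≡12.
502 = 2 + 4 + 16 + 32 + 64 + 128 + 256, so 13^502 ≡ 8·18·4·16·3·9·12 ≡ 9 (mod 23).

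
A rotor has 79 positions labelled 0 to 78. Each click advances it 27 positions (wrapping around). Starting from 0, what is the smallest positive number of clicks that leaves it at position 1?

27·41 = 1107 = 14·79 + 1, so 27⁻¹ ≡ 41 (mod 79).

41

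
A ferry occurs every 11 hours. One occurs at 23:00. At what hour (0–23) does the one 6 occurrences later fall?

17

6·11 = 66.
66 − 2·24 = 18, so 66 ≡ 18 (mod 24).
(23 + 18) mod 24 = 17.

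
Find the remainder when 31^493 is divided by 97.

94

Square-and-reduce mod 97: 31^1≡31, 31^2≡88, 31^4≡81, 31^8≡62, 31^16≡61, 31^32≡35, 31^64≡61, 31^128≡35, 31^256≡61.
493 = 1 + 4 + 8 + 32 + 64 + 128 + 256, so 31^493 ≡ 31·81·62·35·61·35·61 ≡ 94 (mod 97).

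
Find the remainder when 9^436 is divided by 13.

Square-and-reduce mod 13: 9^1≡9, 9^2≡3, 9^4≡9, 9^8≡3, 9^16≡9, 9^32≡3, 9^64≡9, 9^128≡3, 9^256≡9.
Since 436 = 4 + 16 + 32 + 128 + 256 in binary, 9^436 ≡ 9·9·3·3·9 ≡ 9 (mod 13).

9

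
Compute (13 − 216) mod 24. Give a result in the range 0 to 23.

Dividing 216 by 24 gives quotient 9 and remainder 0.
(13 − 0) mod 24 = 13.

13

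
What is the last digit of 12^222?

4

The units digit of 12^n cycles with period 4: 2, 4, 8, 6, …
222 leaves remainder 2 on division by 4, so 12^222 ends in 4.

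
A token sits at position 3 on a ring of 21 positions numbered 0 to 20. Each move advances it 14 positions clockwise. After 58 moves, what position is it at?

58·14 = 812.
812 = 38·21 + 14, so 812 mod 21 = 14.
(3 + 14) mod 21 = 17.

17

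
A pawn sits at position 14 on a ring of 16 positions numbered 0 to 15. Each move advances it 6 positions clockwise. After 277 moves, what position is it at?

12

277·6 = 1662.
1662 − 103·16 = 14, so 1662 ≡ 14 (mod 16).
(14 + 14) mod 16 = 12.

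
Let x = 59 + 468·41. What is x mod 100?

468·41 = 19188.
19188 mod 100 = 88 (since 191·100 = 19100).
(59 + 88) mod 100 = 47.

47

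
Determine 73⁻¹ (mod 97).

4

97 = 1·73 + 24
73 = 3·24 + 1
24 = 24·1 + 0
Back-substituting gives 73·4 ≡ 1 (mod 97).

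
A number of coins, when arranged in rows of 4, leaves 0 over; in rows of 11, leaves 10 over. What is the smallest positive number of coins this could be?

32

x ≡ 0 (mod 4) gives x ∈ {0, 4, 8, 12, 16, 20, 24, 28, …}.
The first of these with x mod 11 = 10 is 32.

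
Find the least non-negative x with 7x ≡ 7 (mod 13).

7⁻¹ ≡ 2 (mod 13) because 7·2 = 14 = 1·13 + 1.
Multiplying both sides by 2: x ≡ 2·7 = 14 ≡ 1 (mod 13).

1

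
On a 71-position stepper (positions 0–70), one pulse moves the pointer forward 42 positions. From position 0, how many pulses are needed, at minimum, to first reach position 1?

42·22 = 924 = 13·71 + 1, so 42⁻¹ ≡ 22 (mod 71).

22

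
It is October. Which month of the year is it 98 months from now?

December

98 mod 12 = 2 (since 8·12 = 96).
October + 2 months → December.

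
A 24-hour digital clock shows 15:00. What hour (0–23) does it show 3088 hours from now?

3088 mod 24 = 16 (since 128·24 = 3072).
(15 + 16) mod 24 = 7.

7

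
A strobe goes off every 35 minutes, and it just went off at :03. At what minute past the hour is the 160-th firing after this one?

160·35 = 5600.
5600 = 93·60 + 20, so 5600 mod 60 = 20.
(3 + 20) mod 60 = 23.

23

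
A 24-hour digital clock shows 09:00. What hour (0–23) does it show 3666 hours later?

3666 mod 24 = 18 (since 152·24 = 3648).
(9 + 18) mod 24 = 3.

3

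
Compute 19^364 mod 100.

21

Square-and-reduce mod 100: 19^1≡19, 19^2≡61, 19^4≡21, 19^8≡41, 19^16≡81, 19^32≡61, 19^64≡21, 19^128≡41, 19^256≡81.
364 = 4 + 8 + 32 + 64 + 256, so 19^364 ≡ 21·41·61·21·81 ≡ 21 (mod 100).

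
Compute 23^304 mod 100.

Square-and-reduce mod 100: 23^1≡23, 23^2≡29, 23^4≡41, 23^8≡81, 23^16≡61, 23^32≡21, 23^64≡41, 23^128≡81, 23^256≡61.
Since 304 = 16 + 32 + 256 in binary, 23^304 ≡ 61·21·61 ≡ 41 (mod 100).

41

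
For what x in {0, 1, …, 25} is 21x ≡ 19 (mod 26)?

17

21⁻¹ ≡ 5 (mod 26) because 21·5 = 105 = 4·26 + 1.
Multiplying both sides by 5: x ≡ 5·19 = 95 ≡ 17 (mod 26).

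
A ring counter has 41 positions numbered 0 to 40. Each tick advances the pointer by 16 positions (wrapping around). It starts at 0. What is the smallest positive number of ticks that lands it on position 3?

13

16⁻¹ ≡ 18 (mod 41) because 16·18 = 288 = 7·41 + 1.
So x ≡ 18·3 = 54 ≡ 13 (mod 41).
Check: 16·13 = 208 = 5·41 + 3.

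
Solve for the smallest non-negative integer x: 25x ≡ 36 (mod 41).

25⁻¹ ≡ 23 (mod 41) because 25·23 = 575 = 14·41 + 1.
Multiplying both sides by 23: x ≡ 23·36 = 828 ≡ 8 (mod 41).

8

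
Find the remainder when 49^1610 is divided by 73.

Successive squares of 49 mod 73: 49^1≡49, 49^2≡65, 49^4≡64, 49^8≡8, 49^16≡64, 49^32≡8, 49^64≡64, 49^128≡8, 49^256≡64, 49^512≡8, 49^1024≡64.
1610 = 2 + 8 + 64 + 512 + 1024, so 49^1610 ≡ 65·8·64·8·64 ≡ 65 (mod 73).

65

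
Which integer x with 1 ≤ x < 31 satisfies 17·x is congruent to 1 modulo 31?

31 = 1·17 + 14
17 = 1·14 + 3
14 = 4·3 + 2
3 = 1·2 + 1
2 = 2·1 + 0
Back-substituting gives 17·11 ≡ 1 (mod 31).

11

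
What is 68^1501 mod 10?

Last digits of 8^n: 8, 4, 2, 6 (period 4).
1501 leaves remainder 1 on division by 4, so 68^1501 ends in 8.

8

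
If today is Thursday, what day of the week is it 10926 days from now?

Wednesday

10926 = 1560·7 + 6, so 10926 mod 7 = 6.
Thursday + 6 days → Wednesday.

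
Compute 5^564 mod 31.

1

Square-and-reduce mod 31: 5^1≡5, 5^2≡25, 5^4≡5, 5^8≡25, 5^16≡5, 5^32≡25, 5^64≡5, 5^128≡25, 5^256≡5, 5^512≡25.
564 = 4 + 16 + 32 + 512, so 5^564 ≡ 5·5·25·25 ≡ 1 (mod 31).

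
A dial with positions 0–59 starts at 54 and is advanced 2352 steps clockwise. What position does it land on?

2352 = 39·60 + 12, so 2352 mod 60 = 12.
(54 + 12) mod 60 = 6.

6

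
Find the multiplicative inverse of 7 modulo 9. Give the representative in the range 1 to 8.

4

7·4 = 28 = 3·9 + 1, so 7⁻¹ ≡ 4 (mod 9).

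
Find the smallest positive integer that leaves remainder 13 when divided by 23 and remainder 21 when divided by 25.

496

Since 25·12 ≡ 1 (mod 23), take x = 21 + 25·((13−21)·12 mod 23) = 21 + 25·19 = 496.
Check: 496 mod 23 = 13, 496 mod 25 = 21.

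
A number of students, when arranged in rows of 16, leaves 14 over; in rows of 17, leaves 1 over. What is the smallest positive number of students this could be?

x ≡ 14 (mod 16) gives x ∈ {14, 30, 46, 62, 78, 94, 110, 126, …}.
The first of these with x mod 17 = 1 is 222.

222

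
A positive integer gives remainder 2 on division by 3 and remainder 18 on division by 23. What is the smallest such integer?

x ≡ 2 (mod 3) gives x ∈ {2, 5, 8, 11, 14, 17, 20, 23, …}.
The first of these with x mod 23 = 18 is 41.

41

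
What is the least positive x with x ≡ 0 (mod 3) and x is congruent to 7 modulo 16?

Since 16·1 ≡ 1 (mod 3), take x = 7 + 16·((0−7)·1 mod 3) = 7 + 16·2 = 39.
Check: 39 mod 3 = 0, 39 mod 16 = 7.

39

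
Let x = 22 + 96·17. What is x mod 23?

21

96·17 = 1632.
1632 = 70·23 + 22, so 1632 mod 23 = 22.
(22 + 22) mod 23 = 21.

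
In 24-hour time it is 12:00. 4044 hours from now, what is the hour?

0

Dividing 4044 by 24 gives quotient 168 and remainder 12.
(12 + 12) mod 24 = 0.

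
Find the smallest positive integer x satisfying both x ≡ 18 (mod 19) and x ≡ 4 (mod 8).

x ≡ 4 (mod 8) gives x ∈ {4, 12, 20, 28, 36, 44, 52, 60, …}.
The first of these with x mod 19 = 18 is 132.

132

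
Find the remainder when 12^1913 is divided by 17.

5

Square-and-reduce mod 17: 12^1≡12, 12^2≡8, 12^4≡13, 12^8≡16, 12^16≡1, 12^32≡1, 12^64≡1, 12^128≡1, 12^256≡1, 12^512≡1, 12^1024≡1.
Since 1913 = 1 + 8 + 16 + 32 + 64 + 256 + 512 + 1024 in binary, 12^1913 ≡ 12·16·1·1·1·1·1·1 ≡ 5 (mod 17).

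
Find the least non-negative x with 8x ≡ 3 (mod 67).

59

8⁻¹ ≡ 42 (mod 67) because 8·42 = 336 = 5·67 + 1.
Multiplying both sides by 42: x ≡ 42·3 = 126 ≡ 59 (mod 67).
Check: 8·59 = 472 = 7·67 + 3.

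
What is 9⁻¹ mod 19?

9·17 = 153 = 8·19 + 1, so 9⁻¹ ≡ 17 (mod 19).

17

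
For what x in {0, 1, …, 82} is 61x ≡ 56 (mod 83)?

5

61⁻¹ ≡ 49 (mod 83) because 61·49 = 2989 = 36·83 + 1.
Multiplying both sides by 49: x ≡ 49·56 = 2744 ≡ 5 (mod 83).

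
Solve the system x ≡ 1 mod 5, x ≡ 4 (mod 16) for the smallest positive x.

36

Since 16·1 ≡ 1 (mod 5), take x = 4 + 16·((1−4)·1 mod 5) = 4 + 16·2 = 36.
Check: 36 mod 5 = 1, 36 mod 16 = 4.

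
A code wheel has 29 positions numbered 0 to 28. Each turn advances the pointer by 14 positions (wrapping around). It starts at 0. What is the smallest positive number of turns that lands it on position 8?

13

14⁻¹ ≡ 27 (mod 29) because 14·27 = 378 = 13·29 + 1.
So x ≡ 27·8 = 216 ≡ 13 (mod 29).
Check: 14·13 = 182 = 6·29 + 8.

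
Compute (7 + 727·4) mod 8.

727·4 = 2908.
2908 = 363·8 + 4, so 2908 mod 8 = 4.
(7 + 4) mod 8 = 3.

3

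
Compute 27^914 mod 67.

Square-and-reduce mod 67: 27^1≡27, 27^2≡59, 27^4≡64, 27^8≡9, 27^16≡14, 27^32≡62, 27^64≡25, 27^128≡22, 27^256≡15, 27^512≡24.
Since 914 = 2 + 16 + 128 + 256 + 512 in binary, 27^914 ≡ 59·14·22·15·24 ≡ 40 (mod 67).

40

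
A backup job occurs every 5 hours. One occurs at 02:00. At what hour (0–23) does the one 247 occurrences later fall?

247·5 = 1235.
1235 = 51·24 + 11, so 1235 mod 24 = 11.
(2 + 11) mod 24 = 13.

13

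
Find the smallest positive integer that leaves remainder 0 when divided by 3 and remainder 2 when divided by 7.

Since 7·1 ≡ 1 (mod 3), take x = 2 + 7·((0−2)·1 mod 3) = 2 + 7·1 = 9.
Check: 9 mod 3 = 0, 9 mod 7 = 2.

9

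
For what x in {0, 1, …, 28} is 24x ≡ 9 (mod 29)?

24⁻¹ ≡ 23 (mod 29) because 24·23 = 552 = 19·29 + 1.
Multiplying both sides by 23: x ≡ 23·9 = 207 ≡ 4 (mod 29).

4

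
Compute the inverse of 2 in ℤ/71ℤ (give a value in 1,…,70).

36

71 = 35·2 + 1
2 = 2·1 + 0
Back-substituting gives 2·36 ≡ 1 (mod 71).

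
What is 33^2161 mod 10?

Powers of 3 mod 10 repeat with period 4: 3, 9, 7, 1.
2161 mod 4 = 1, so the last digit matches 3^1 = 3.

3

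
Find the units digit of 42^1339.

8

The units digit of 42^n cycles with period 4: 2, 4, 8, 6, …
1339 mod 4 = 3, so the last digit matches 2^3 = 8.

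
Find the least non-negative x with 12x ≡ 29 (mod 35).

12⁻¹ ≡ 3 (mod 35) because 12·3 = 36 = 1·35 + 1.
So x ≡ 3·29 = 87 ≡ 17 (mod 35).
Check: 12·17 = 204 = 5·35 + 29.

17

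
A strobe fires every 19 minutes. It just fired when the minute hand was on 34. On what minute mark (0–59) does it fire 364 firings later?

50

364·19 = 6916.
6916 mod 60 = 16 (since 115·60 = 6900).
(34 + 16) mod 60 = 50.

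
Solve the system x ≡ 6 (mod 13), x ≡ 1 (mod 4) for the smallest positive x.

x ≡ 1 (mod 4) gives x ∈ {1, 5, 9, 13, 17, 21, 25, 29, …}.
The first of these with x mod 13 = 6 is 45.

45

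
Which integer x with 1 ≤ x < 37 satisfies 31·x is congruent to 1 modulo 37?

6

37 = 1·31 + 6
31 = 5·6 + 1
6 = 6·1 + 0
Back-substituting gives 31·6 ≡ 1 (mod 37).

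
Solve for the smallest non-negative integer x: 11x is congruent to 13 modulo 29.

The inverse of 11 mod 29 is 8 (since 11·8 = 88 ≡ 1).
Multiplying both sides by 8: x ≡ 8·13 = 104 ≡ 17 (mod 29).
Check: 11·17 = 187 = 6·29 + 13.

17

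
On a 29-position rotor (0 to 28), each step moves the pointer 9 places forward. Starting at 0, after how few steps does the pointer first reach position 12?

11

The inverse of 9 mod 29 is 13 (since 9·13 = 117 ≡ 1).
Multiplying both sides by 13: x ≡ 13·12 = 156 ≡ 11 (mod 29).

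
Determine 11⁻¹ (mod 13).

6

11·6 = 66 = 5·13 + 1, so 11⁻¹ ≡ 6 (mod 13).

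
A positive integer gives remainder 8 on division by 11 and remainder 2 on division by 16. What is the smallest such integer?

162

x ≡ 8 (mod 11) gives x ∈ {8, 19, 30, 41, 52, 63, 74, 85, …}.
The first of these with x mod 16 = 2 is 162.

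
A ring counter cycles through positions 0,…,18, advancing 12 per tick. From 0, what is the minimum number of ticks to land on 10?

The inverse of 12 mod 19 is 8 (since 12·8 = 96 ≡ 1).
So x ≡ 8·10 = 80 ≡ 4 (mod 19).
Check: 12·4 = 48 = 2·19 + 10.

4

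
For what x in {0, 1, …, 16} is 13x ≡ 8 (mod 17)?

15

The inverse of 13 mod 17 is 4 (since 13·4 = 52 ≡ 1).
Multiplying both sides by 4: x ≡ 4·8 = 32 ≡ 15 (mod 17).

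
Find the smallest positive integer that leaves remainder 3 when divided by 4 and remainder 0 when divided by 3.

x ≡ 0 (mod 3) gives x ∈ {0, 3}.
The first of these with x mod 4 = 3 is 3.

3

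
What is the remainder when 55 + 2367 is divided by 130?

82

2367 mod 130 = 27 (since 18·130 = 2340).
(55 + 27) mod 130 = 82.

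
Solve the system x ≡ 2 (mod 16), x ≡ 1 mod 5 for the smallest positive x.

66

x ≡ 1 (mod 5) gives x ∈ {1, 6, 11, 16, 21, 26, 31, 36, …}.
The first of these with x mod 16 = 2 is 66.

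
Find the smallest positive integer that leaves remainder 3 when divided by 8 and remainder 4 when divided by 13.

43

x ≡ 3 (mod 8) gives x ∈ {3, 11, 19, 27, 35, 43}.
The first of these with x mod 13 = 4 is 43.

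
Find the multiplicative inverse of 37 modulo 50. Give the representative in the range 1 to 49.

50 = 1·37 + 13
37 = 2·13 + 11
13 = 1·11 + 2
11 = 5·2 + 1
2 = 2·1 + 0
Back-substituting gives 37·23 ≡ 1 (mod 50).

23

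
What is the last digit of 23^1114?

9

Last digits of 3^n: 3, 9, 7, 1 (period 4).
1114 mod 4 = 2, so the last digit matches 3^2 = 9.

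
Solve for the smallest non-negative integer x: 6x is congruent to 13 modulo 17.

5

6⁻¹ ≡ 3 (mod 17) because 6·3 = 18 = 1·17 + 1.
So x ≡ 3·13 = 39 ≡ 5 (mod 17).
Check: 6·5 = 30 = 1·17 + 13.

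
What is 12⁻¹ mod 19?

8

12·8 = 96 = 5·19 + 1, so 12⁻¹ ≡ 8 (mod 19).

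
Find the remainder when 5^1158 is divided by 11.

Successive squares of 5 mod 11: 5^1≡5, 5^2≡3, 5^4≡9, 5^8≡4, 5^16≡5, 5^32≡3, 5^64≡9, 5^128≡4, 5^256≡5, 5^512≡3, 5^1024≡9.
1158 = 2 + 4 + 128 + 1024, so 5^1158 ≡ 3·9·4·9 ≡ 4 (mod 11).

4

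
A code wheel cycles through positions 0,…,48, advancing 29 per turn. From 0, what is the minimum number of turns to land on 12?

The inverse of 29 mod 49 is 22 (since 29·22 = 638 ≡ 1).
Multiplying both sides by 22: x ≡ 22·12 = 264 ≡ 19 (mod 49).

19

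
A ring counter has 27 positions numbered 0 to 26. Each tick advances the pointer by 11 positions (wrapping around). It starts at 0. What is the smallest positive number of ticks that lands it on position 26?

22

11⁻¹ ≡ 5 (mod 27) because 11·5 = 55 = 2·27 + 1.
Multiplying both sides by 5: x ≡ 5·26 = 130 ≡ 22 (mod 27).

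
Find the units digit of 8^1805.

Powers of 8 mod 10 repeat with period 4: 8, 4, 2, 6.
1805 mod 4 = 1, so the last digit matches 8^1 = 8.

8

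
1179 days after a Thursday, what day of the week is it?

1179 = 168·7 + 3, so 1179 mod 7 = 3.
Thursday + 3 days → Sunday.

Sunday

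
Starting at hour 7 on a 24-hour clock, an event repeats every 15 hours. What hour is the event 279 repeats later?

16

279·15 = 4185.
4185 mod 24 = 9 (since 174·24 = 4176).
(7 + 9) mod 24 = 16.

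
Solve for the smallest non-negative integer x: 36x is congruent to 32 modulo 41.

10

The inverse of 36 mod 41 is 8 (since 36·8 = 288 ≡ 1).
Multiplying both sides by 8: x ≡ 8·32 = 256 ≡ 10 (mod 41).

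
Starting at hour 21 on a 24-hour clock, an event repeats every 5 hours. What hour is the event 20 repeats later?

1

20·5 = 100.
100 mod 24 = 4 (since 4·24 = 96).
(21 + 4) mod 24 = 1.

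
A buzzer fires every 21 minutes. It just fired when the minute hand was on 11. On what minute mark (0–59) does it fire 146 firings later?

146·21 = 3066.
3066 mod 60 = 6 (since 51·60 = 3060).
(11 + 6) mod 60 = 17.

17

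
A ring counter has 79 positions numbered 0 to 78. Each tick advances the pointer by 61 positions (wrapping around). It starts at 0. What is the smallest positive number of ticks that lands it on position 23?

The inverse of 61 mod 79 is 57 (since 61·57 = 3477 ≡ 1).
So x ≡ 57·23 = 1311 ≡ 47 (mod 79).
Check: 61·47 = 2867 = 36·79 + 23.

47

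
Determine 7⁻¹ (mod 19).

11

7·11 = 77 = 4·19 + 1, so 7⁻¹ ≡ 11 (mod 19).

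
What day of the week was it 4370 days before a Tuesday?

4370 = 624·7 + 2, so 4370 mod 7 = 2.
Tuesday − 2 days → Sunday.

Sunday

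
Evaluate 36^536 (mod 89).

By repeated squaring mod 89: 36^1≡36, 36^2≡50, 36^4≡8, 36^8≡64, 36^16≡2, 36^32≡4, 36^64≡16, 36^128≡78, 36^256≡32, 36^512≡45.
Since 536 = 8 + 16 + 512 in binary, 36^536 ≡ 64·2·45 ≡ 64 (mod 89).

64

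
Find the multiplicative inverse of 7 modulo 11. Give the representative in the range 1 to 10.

7·8 = 56 = 5·11 + 1, so 7⁻¹ ≡ 8 (mod 11).

8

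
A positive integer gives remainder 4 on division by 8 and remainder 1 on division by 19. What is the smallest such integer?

20

x ≡ 4 (mod 8) gives x ∈ {4, 12, 20}.
The first of these with x mod 19 = 1 is 20.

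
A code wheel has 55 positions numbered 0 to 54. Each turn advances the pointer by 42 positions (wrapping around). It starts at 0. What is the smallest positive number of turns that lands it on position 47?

42⁻¹ ≡ 38 (mod 55) because 42·38 = 1596 = 29·55 + 1.
Multiplying both sides by 38: x ≡ 38·47 = 1786 ≡ 26 (mod 55).

26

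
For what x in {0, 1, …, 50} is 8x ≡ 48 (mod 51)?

8⁻¹ ≡ 32 (mod 51) because 8·32 = 256 = 5·51 + 1.
So x ≡ 32·48 = 1536 ≡ 6 (mod 51).

6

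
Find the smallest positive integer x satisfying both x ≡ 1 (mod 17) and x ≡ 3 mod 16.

35

x ≡ 3 (mod 16) gives x ∈ {3, 19, 35}.
The first of these with x mod 17 = 1 is 35.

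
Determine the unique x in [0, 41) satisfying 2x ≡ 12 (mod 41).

6

2⁻¹ ≡ 21 (mod 41) because 2·21 = 42 = 1·41 + 1.
So x ≡ 21·12 = 252 ≡ 6 (mod 41).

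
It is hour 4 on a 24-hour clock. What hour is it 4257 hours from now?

4257 = 177·24 + 9, so 4257 mod 24 = 9.
(4 + 9) mod 24 = 13.

13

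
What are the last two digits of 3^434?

69

By repeated squaring mod 100: 3^1≡3, 3^2≡9, 3^4≡81, 3^8≡61, 3^16≡21, 3^32≡41, 3^64≡81, 3^128≡61, 3^256≡21.
Since 434 = 2 + 16 + 32 + 128 + 256 in binary, 3^434 ≡ 9·21·41·61·21 ≡ 69 (mod 100).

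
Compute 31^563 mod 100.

91

Successive squares of 31 mod 100: 31^1≡31, 31^2≡61, 31^4≡21, 31^8≡41, 31^16≡81, 31^32≡61, 31^64≡21, 31^128≡41, 31^256≡81, 31^512≡61.
563 = 1 + 2 + 16 + 32 + 512, so 31^563 ≡ 31·61·81·61·61 ≡ 91 (mod 100).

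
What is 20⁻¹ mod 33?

5

20·5 = 100 = 3·33 + 1, so 20⁻¹ ≡ 5 (mod 33).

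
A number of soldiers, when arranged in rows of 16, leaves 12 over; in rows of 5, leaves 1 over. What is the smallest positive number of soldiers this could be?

x ≡ 1 (mod 5) gives x ∈ {1, 6, 11, 16, 21, 26, 31, 36, …}.
The first of these with x mod 16 = 12 is 76.

76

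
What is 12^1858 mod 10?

The units digit of 12^n cycles with period 4: 2, 4, 8, 6, …
1858 mod 4 = 2, so the last digit matches 2^2 = 4.

4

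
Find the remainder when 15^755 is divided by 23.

11

By repeated squaring mod 23: 15^1≡15, 15^2≡18, 15^4≡2, 15^8≡4, 15^16≡16, 15^32≡3, 15^64≡9, 15^128≡12, 15^256≡6, 15^512≡13.
755 = 1 + 2 + 16 + 32 + 64 + 128 + 512, so 15^755 ≡ 15·18·16·3·9·12·13 ≡ 11 (mod 23).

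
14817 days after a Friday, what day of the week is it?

Wednesday

14817 = 2116·7 + 5, so 14817 mod 7 = 5.
Friday + 5 days → Wednesday.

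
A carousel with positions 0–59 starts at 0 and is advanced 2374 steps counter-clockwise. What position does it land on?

26

Dividing 2374 by 60 gives quotient 39 and remainder 34.
(0 − 34) mod 60 = 26.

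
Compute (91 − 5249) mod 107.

5249 mod 107 = 6 (since 49·107 = 5243).
(91 − 6) mod 107 = 85.

85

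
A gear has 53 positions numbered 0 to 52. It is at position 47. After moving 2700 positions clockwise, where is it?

2700 − 50·53 = 50, so 2700 ≡ 50 (mod 53).
(47 + 50) mod 53 = 44.

44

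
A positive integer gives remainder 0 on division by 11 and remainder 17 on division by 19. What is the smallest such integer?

x ≡ 0 (mod 11) gives x ∈ {0, 11, 22, 33, 44, 55}.
The first of these with x mod 19 = 17 is 55.

55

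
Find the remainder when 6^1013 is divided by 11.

7

Successive squares of 6 mod 11: 6^1≡6, 6^2≡3, 6^4≡9, 6^8≡4, 6^16≡5, 6^32≡3, 6^64≡9, 6^128≡4, 6^256≡5, 6^512≡3.
1013 = 1 + 4 + 16 + 32 + 64 + 128 + 256 + 512, so 6^1013 ≡ 6·9·5·3·9·4·5·3 ≡ 7 (mod 11).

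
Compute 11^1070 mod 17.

9

By repeated squaring mod 17: 11^1≡11, 11^2≡2, 11^4≡4, 11^8≡16, 11^16≡1, 11^32≡1, 11^64≡1, 11^128≡1, 11^256≡1, 11^512≡1, 11^1024≡1.
1070 = 2 + 4 + 8 + 32 + 1024, so 11^1070 ≡ 2·4·16·1·1 ≡ 9 (mod 17).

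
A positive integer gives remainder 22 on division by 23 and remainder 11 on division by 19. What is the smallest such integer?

x ≡ 11 (mod 19) gives x ∈ {11, 30, 49, 68}.
The first of these with x mod 23 = 22 is 68.

68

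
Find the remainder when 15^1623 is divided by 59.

4

Successive squares of 15 mod 59: 15^1≡15, 15^2≡48, 15^4≡3, 15^8≡9, 15^16≡22, 15^32≡12, 15^64≡26, 15^128≡27, 15^256≡21, 15^512≡28, 15^1024≡17.
1623 = 1 + 2 + 4 + 16 + 64 + 512 + 1024, so 15^1623 ≡ 15·48·3·22·26·28·17 ≡ 4 (mod 59).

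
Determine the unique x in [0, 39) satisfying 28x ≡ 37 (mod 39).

The inverse of 28 mod 39 is 7 (since 28·7 = 196 ≡ 1).
So x ≡ 7·37 = 259 ≡ 25 (mod 39).

25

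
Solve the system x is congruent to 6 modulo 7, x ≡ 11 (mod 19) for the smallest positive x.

125

x ≡ 6 (mod 7) gives x ∈ {6, 13, 20, 27, 34, 41, 48, 55, …}.
The first of these with x mod 19 = 11 is 125.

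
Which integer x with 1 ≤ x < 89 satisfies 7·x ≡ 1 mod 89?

51

7·51 = 357 = 4·89 + 1, so 7⁻¹ ≡ 51 (mod 89).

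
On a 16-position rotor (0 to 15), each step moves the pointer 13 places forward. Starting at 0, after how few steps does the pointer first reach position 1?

The inverse of 13 mod 16 is 5 (since 13·5 = 65 ≡ 1).
So x ≡ 5·1 = 5 ≡ 5 (mod 16).

5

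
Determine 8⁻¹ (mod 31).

31 = 3·8 + 7
8 = 1·7 + 1
7 = 7·1 + 0
Back-substituting gives 8·4 ≡ 1 (mod 31).

4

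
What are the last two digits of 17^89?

97

Successive squares of 17 mod 100: 17^1≡17, 17^2≡89, 17^4≡21, 17^8≡41, 17^16≡81, 17^32≡61, 17^64≡21.
89 = 1 + 8 + 16 + 64, so 17^89 ≡ 17·41·81·21 ≡ 97 (mod 100).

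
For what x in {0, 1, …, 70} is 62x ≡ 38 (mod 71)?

The inverse of 62 mod 71 is 63 (since 62·63 = 3906 ≡ 1).
So x ≡ 63·38 = 2394 ≡ 51 (mod 71).
Check: 62·51 = 3162 = 44·71 + 38.

51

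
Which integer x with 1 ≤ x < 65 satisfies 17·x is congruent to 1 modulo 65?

17·23 = 391 = 6·65 + 1, so 17⁻¹ ≡ 23 (mod 65).

23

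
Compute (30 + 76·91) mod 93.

76·91 = 6916.
Dividing 6916 by 93 gives quotient 74 and remainder 34.
(30 + 34) mod 93 = 64.

64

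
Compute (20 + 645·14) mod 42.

20

645·14 = 9030.
9030 − 215·42 = 0, so 9030 ≡ 0 (mod 42).
(20 + 0) mod 42 = 20.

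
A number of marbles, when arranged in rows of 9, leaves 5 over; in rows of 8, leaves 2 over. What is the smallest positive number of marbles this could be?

Since 8·8 ≡ 1 (mod 9), take x = 2 + 8·((5−2)·8 mod 9) = 2 + 8·6 = 50.
Check: 50 mod 9 = 5, 50 mod 8 = 2.

50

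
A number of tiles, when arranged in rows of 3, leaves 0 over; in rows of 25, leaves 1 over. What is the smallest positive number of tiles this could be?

51

x ≡ 0 (mod 3) gives x ∈ {0, 3, 6, 9, 12, 15, 18, 21, …}.
The first of these with x mod 25 = 1 is 51.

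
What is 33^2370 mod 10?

9

The units digit of 33^n cycles with period 4: 3, 9, 7, 1, …
2370 leaves remainder 2 on division by 4, so 33^2370 ends in 9.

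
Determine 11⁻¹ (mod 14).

9

11·9 = 99 = 7·14 + 1, so 11⁻¹ ≡ 9 (mod 14).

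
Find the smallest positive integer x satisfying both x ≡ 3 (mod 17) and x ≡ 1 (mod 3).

37

Since 3·6 ≡ 1 (mod 17), take x = 1 + 3·((3−1)·6 mod 17) = 1 + 3·12 = 37.
Check: 37 mod 17 = 3, 37 mod 3 = 1.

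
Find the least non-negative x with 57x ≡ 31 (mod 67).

57⁻¹ ≡ 20 (mod 67) because 57·20 = 1140 = 17·67 + 1.
Multiplying both sides by 20: x ≡ 20·31 = 620 ≡ 17 (mod 67).
Check: 57·17 = 969 = 14·67 + 31.

17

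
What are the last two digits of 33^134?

By repeated squaring mod 100: 33^1≡33, 33^2≡89, 33^4≡21, 33^8≡41, 33^16≡81, 33^32≡61, 33^64≡21, 33^128≡41.
134 = 2 + 4 + 128, so 33^134 ≡ 89·21·41 ≡ 29 (mod 100).

29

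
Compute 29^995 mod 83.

By repeated squaring mod 83: 29^1≡29, 29^2≡11, 29^4≡38, 29^8≡33, 29^16≡10, 29^32≡17, 29^64≡40, 29^128≡23, 29^256≡31, 29^512≡48.
Since 995 = 1 + 2 + 32 + 64 + 128 + 256 + 512 in binary, 29^995 ≡ 29·11·17·40·23·31·48 ≡ 69 (mod 83).

69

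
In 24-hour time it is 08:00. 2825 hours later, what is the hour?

Dividing 2825 by 24 gives quotient 117 and remainder 17.
(8 + 17) mod 24 = 1.

1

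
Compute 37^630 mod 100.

49

Successive squares of 37 mod 100: 37^1≡37, 37^2≡69, 37^4≡61, 37^8≡21, 37^16≡41, 37^32≡81, 37^64≡61, 37^128≡21, 37^256≡41, 37^512≡81.
630 = 2 + 4 + 16 + 32 + 64 + 512, so 37^630 ≡ 69·61·41·81·61·81 ≡ 49 (mod 100).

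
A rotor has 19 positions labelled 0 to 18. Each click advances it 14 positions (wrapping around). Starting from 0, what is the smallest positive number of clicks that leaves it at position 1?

19 = 1·14 + 5
14 = 2·5 + 4
5 = 1·4 + 1
4 = 4·1 + 0
Back-substituting gives 14·15 ≡ 1 (mod 19).

15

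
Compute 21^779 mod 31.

3

Square-and-reduce mod 31: 21^1≡21, 21^2≡7, 21^4≡18, 21^8≡14, 21^16≡10, 21^32≡7, 21^64≡18, 21^128≡14, 21^256≡10, 21^512≡7.
Since 779 = 1 + 2 + 8 + 256 + 512 in binary, 21^779 ≡ 21·7·14·10·7 ≡ 3 (mod 31).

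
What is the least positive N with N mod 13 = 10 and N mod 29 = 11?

127

x ≡ 10 (mod 13) gives x ∈ {10, 23, 36, 49, 62, 75, 88, 101, …}.
The first of these with x mod 29 = 11 is 127.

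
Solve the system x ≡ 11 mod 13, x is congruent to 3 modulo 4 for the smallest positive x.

x ≡ 3 (mod 4) gives x ∈ {3, 7, 11}.
The first of these with x mod 13 = 11 is 11.

11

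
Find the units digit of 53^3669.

Powers of 3 mod 10 repeat with period 4: 3, 9, 7, 1.
3669 leaves remainder 1 on division by 4, so 53^3669 ends in 3.

3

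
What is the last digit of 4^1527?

Powers of 4 mod 10 repeat with period 2: 4, 6.
1527 mod 2 = 1, so the last digit matches 4^1 = 4.

4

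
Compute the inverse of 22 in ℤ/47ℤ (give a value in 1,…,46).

22·15 = 330 = 7·47 + 1, so 22⁻¹ ≡ 15 (mod 47).

15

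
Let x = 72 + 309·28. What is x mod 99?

309·28 = 8652.
8652 − 87·99 = 39, so 8652 ≡ 39 (mod 99).
(72 + 39) mod 99 = 12.

12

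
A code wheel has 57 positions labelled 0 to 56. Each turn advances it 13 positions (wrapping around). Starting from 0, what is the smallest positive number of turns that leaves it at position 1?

22

57 = 4·13 + 5
13 = 2·5 + 3
5 = 1·3 + 2
3 = 1·2 + 1
2 = 2·1 + 0
Back-substituting gives 13·22 ≡ 1 (mod 57).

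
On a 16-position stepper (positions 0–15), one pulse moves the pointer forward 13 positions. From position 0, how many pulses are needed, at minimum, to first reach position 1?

13·5 = 65 = 4·16 + 1, so 13⁻¹ ≡ 5 (mod 16).

5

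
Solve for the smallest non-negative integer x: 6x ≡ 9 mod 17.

10

The inverse of 6 mod 17 is 3 (since 6·3 = 18 ≡ 1).
Multiplying both sides by 3: x ≡ 3·9 = 27 ≡ 10 (mod 17).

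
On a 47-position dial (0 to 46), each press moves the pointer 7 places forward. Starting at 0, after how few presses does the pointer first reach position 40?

The inverse of 7 mod 47 is 27 (since 7·27 = 189 ≡ 1).
Multiplying both sides by 27: x ≡ 27·40 = 1080 ≡ 46 (mod 47).
Check: 7·46 = 322 = 6·47 + 40.

46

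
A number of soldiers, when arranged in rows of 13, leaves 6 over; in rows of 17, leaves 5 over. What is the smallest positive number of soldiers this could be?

175

Since 17·10 ≡ 1 (mod 13), take x = 5 + 17·((6−5)·10 mod 13) = 5 + 17·10 = 175.
Check: 175 mod 13 = 6, 175 mod 17 = 5.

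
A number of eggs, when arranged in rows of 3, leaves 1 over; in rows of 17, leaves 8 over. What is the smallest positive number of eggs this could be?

25

x ≡ 1 (mod 3) gives x ∈ {1, 4, 7, 10, 13, 16, 19, 22, …}.
The first of these with x mod 17 = 8 is 25.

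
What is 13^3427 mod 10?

7

Powers of 3 mod 10 repeat with period 4: 3, 9, 7, 1.
3427 leaves remainder 3 on division by 4, so 13^3427 ends in 7.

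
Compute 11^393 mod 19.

Successive squares of 11 mod 19: 11^1≡11, 11^2≡7, 11^4≡11, 11^8≡7, 11^16≡11, 11^32≡7, 11^64≡11, 11^128≡7, 11^256≡11.
Since 393 = 1 + 8 + 128 + 256 in binary, 11^393 ≡ 11·7·7·11 ≡ 1 (mod 19).

1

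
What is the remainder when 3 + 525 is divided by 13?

525 mod 13 = 5 (since 40·13 = 520).
(3 + 5) mod 13 = 8.

8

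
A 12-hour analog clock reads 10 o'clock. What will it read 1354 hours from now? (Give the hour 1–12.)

Dividing 1354 by 12 gives quotient 112 and remainder 10.
10 + 10 → 8 on a 12-hour dial.

8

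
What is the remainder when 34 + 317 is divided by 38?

317 = 8·38 + 13, so 317 mod 38 = 13.
(34 + 13) mod 38 = 9.

9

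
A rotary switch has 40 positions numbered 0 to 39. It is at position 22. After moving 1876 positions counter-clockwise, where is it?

Dividing 1876 by 40 gives quotient 46 and remainder 36.
(22 − 36) mod 40 = 26.

26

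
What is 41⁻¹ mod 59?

59 = 1·41 + 18
41 = 2·18 + 5
18 = 3·5 + 3
5 = 1·3 + 2
3 = 1·2 + 1
2 = 2·1 + 0
Back-substituting gives 41·36 ≡ 1 (mod 59).

36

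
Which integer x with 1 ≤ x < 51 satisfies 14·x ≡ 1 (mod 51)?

11

51 = 3·14 + 9
14 = 1·9 + 5
9 = 1·5 + 4
5 = 1·4 + 1
4 = 4·1 + 0
Back-substituting gives 14·11 ≡ 1 (mod 51).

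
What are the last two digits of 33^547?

Successive squares of 33 mod 100: 33^1≡33, 33^2≡89, 33^4≡21, 33^8≡41, 33^16≡81, 33^32≡61, 33^64≡21, 33^128≡41, 33^256≡81, 33^512≡61.
Since 547 = 1 + 2 + 32 + 512 in binary, 33^547 ≡ 33·89·61·61 ≡ 77 (mod 100).

77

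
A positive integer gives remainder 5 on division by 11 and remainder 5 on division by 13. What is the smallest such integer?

5

x ≡ 5 (mod 11) gives x ∈ {5}.
The first of these with x mod 13 = 5 is 5.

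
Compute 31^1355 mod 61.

By repeated squaring mod 61: 31^1≡31, 31^2≡46, 31^4≡42, 31^8≡56, 31^16≡25, 31^32≡15, 31^64≡42, 31^128≡56, 31^256≡25, 31^512≡15, 31^1024≡42.
Since 1355 = 1 + 2 + 8 + 64 + 256 + 1024 in binary, 31^1355 ≡ 31·46·56·42·25·42 ≡ 40 (mod 61).

40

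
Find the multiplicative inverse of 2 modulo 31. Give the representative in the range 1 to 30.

2·16 = 32 = 1·31 + 1, so 2⁻¹ ≡ 16 (mod 31).

16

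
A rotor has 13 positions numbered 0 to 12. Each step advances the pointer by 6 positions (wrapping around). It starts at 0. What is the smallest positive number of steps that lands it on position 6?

1

6⁻¹ ≡ 11 (mod 13) because 6·11 = 66 = 5·13 + 1.
Multiplying both sides by 11: x ≡ 11·6 = 66 ≡ 1 (mod 13).
Check: 6·1 = 6 = 0·13 + 6.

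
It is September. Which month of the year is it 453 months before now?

December

Dividing 453 by 12 gives quotient 37 and remainder 9.
September − 9 months → December.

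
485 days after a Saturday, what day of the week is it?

485 mod 7 = 2 (since 69·7 = 483).
Saturday + 2 days → Monday.

Monday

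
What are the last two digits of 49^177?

49

Square-and-reduce mod 100: 49^1≡49, 49^2≡1, 49^4≡1, 49^8≡1, 49^16≡1, 49^32≡1, 49^64≡1, 49^128≡1.
Since 177 = 1 + 16 + 32 + 128 in binary, 49^177 ≡ 49·1·1·1 ≡ 49 (mod 100).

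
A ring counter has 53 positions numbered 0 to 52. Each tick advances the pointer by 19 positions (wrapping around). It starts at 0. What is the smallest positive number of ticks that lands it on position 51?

The inverse of 19 mod 53 is 14 (since 19·14 = 266 ≡ 1).
So x ≡ 14·51 = 714 ≡ 25 (mod 53).

25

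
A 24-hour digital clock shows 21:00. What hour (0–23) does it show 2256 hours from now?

21

2256 − 94·24 = 0, so 2256 ≡ 0 (mod 24).
(21 + 0) mod 24 = 21.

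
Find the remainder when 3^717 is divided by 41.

Square-and-reduce mod 41: 3^1≡3, 3^2≡9, 3^4≡40, 3^8≡1, 3^16≡1, 3^32≡1, 3^64≡1, 3^128≡1, 3^256≡1, 3^512≡1.
Since 717 = 1 + 4 + 8 + 64 + 128 + 512 in binary, 3^717 ≡ 3·40·1·1·1·1 ≡ 38 (mod 41).

38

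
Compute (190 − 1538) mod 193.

1538 − 7·193 = 187, so 1538 ≡ 187 (mod 193).
(190 − 187) mod 193 = 3.

3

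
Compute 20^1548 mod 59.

57

Successive squares of 20 mod 59: 20^1≡20, 20^2≡46, 20^4≡51, 20^8≡5, 20^16≡25, 20^32≡35, 20^64≡45, 20^128≡19, 20^256≡7, 20^512≡49, 20^1024≡41.
1548 = 4 + 8 + 512 + 1024, so 20^1548 ≡ 51·5·49·41 ≡ 57 (mod 59).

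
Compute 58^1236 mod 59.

By repeated squaring mod 59: 58^1≡58, 58^2≡1, 58^4≡1, 58^8≡1, 58^16≡1, 58^32≡1, 58^64≡1, 58^128≡1, 58^256≡1, 58^512≡1, 58^1024≡1.
Since 1236 = 4 + 16 + 64 + 128 + 1024 in binary, 58^1236 ≡ 1·1·1·1·1 ≡ 1 (mod 59).

1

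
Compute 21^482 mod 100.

By repeated squaring mod 100: 21^1≡21, 21^2≡41, 21^4≡81, 21^8≡61, 21^16≡21, 21^32≡41, 21^64≡81, 21^128≡61, 21^256≡21.
Since 482 = 2 + 32 + 64 + 128 + 256 in binary, 21^482 ≡ 41·41·81·61·21 ≡ 41 (mod 100).

41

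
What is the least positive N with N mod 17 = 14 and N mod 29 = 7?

65

Since 29·10 ≡ 1 (mod 17), take x = 7 + 29·((14−7)·10 mod 17) = 7 + 29·2 = 65.
Check: 65 mod 17 = 14, 65 mod 29 = 7.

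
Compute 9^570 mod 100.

1

Successive squares of 9 mod 100: 9^1≡9, 9^2≡81, 9^4≡61, 9^8≡21, 9^16≡41, 9^32≡81, 9^64≡61, 9^128≡21, 9^256≡41, 9^512≡81.
570 = 2 + 8 + 16 + 32 + 512, so 9^570 ≡ 81·21·41·81·81 ≡ 1 (mod 100).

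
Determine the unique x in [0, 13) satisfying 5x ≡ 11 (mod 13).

The inverse of 5 mod 13 is 8 (since 5·8 = 40 ≡ 1).
Multiplying both sides by 8: x ≡ 8·11 = 88 ≡ 10 (mod 13).
Check: 5·10 = 50 = 3·13 + 11.

10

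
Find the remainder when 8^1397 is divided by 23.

1

By repeated squaring mod 23: 8^1≡8, 8^2≡18, 8^4≡2, 8^8≡4, 8^16≡16, 8^32≡3, 8^64≡9, 8^128≡12, 8^256≡6, 8^512≡13, 8^1024≡8.
1397 = 1 + 4 + 16 + 32 + 64 + 256 + 1024, so 8^1397 ≡ 8·2·16·3·9·6·8 ≡ 1 (mod 23).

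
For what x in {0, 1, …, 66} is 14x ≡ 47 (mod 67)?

The inverse of 14 mod 67 is 24 (since 14·24 = 336 ≡ 1).
So x ≡ 24·47 = 1128 ≡ 56 (mod 67).

56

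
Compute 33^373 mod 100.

Square-and-reduce mod 100: 33^1≡33, 33^2≡89, 33^4≡21, 33^8≡41, 33^16≡81, 33^32≡61, 33^64≡21, 33^128≡41, 33^256≡81.
Since 373 = 1 + 4 + 16 + 32 + 64 + 256 in binary, 33^373 ≡ 33·21·81·61·21·81 ≡ 13 (mod 100).

13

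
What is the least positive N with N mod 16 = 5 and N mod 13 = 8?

21

x ≡ 8 (mod 13) gives x ∈ {8, 21}.
The first of these with x mod 16 = 5 is 21.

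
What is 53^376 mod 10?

1

The units digit of 53^n cycles with period 4: 3, 9, 7, 1, …
376 mod 4 = 0, so the last digit matches 3^4 = 1.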